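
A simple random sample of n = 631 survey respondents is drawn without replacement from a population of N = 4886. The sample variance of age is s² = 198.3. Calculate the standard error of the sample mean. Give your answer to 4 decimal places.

0.5231

Under SRS without replacement, Var(ȳ) = (1 − f)·s²/n with f = n/N = 631/4886 = 0.12914449.
Var(ȳ) = (1 − 0.12914449)·198.3/631 = 0.87085551·0.31426307 = 0.27367773.
SE(ȳ) = √(0.27367773) = 0.5231.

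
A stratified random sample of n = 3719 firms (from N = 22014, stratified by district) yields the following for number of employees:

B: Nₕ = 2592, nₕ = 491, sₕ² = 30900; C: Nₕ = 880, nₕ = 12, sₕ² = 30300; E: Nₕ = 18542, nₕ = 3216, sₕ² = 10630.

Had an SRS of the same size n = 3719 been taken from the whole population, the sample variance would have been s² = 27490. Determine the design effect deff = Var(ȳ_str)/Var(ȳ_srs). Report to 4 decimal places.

1.0785

Var(ȳ_str) = Σ Wₕ²(1−fₕ)sₕ²/nₕ with Wₕ = Nₕ/22014:
  B: (2592/22014)²·(1−491/2592)·30900/491 = 0.70719652
  C: (880/22014)²·(1−12/880)·30300/12 = 3.9798422
  E: (18542/22014)²·(1−3216/18542)·10630/3216 = 1.9382273
  → Var(ȳ_str) = 6.625266.
Var(ȳ_srs) = (1 − 3719/22014)·27490/3719 = 6.1430212.
deff = 6.625266 / 6.1430212 = 1.0785.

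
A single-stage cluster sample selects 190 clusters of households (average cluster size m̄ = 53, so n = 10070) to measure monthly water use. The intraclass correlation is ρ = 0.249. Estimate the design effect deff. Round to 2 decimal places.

13.95

deff = 1 + (53 − 1)·0.249 = 1 + 12.948 = 13.948.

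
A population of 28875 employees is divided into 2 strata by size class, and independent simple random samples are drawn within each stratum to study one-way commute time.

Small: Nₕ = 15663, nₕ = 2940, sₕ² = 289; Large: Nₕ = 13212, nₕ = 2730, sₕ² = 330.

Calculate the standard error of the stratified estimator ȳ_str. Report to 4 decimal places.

0.2087

Var(ȳ_str) = Σₕ Wₕ²(1 − fₕ)sₕ²/nₕ with Wₕ = Nₕ/N, N = 28875.
Small: Wₕ = 0.54244156; term = 0.54244156²·(1 − 0.18770351)·289/2940 = 0.023494759.
Large: Wₕ = 0.45755844; term = 0.45755844²·(1 − 0.20663034)·330/2730 = 0.02007798.
Sum = 0.043572739.
SE = √(0.043572739) = 0.2087.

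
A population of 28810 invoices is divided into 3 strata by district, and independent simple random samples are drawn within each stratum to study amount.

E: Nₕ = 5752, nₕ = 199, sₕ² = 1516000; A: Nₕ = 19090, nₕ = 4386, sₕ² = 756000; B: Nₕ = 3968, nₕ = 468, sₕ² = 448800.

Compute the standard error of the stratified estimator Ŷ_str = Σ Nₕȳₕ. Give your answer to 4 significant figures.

552300

Var(Ŷ_str) = Σₕ Nₕ²(1 − fₕ)sₕ²/nₕ.
E: 5752²·(1 − 199/5752)·1516000/199 = 2.4332833 × 10^11.
A: 19090²·(1 − 4386/19090)·756000/4386 = 4.83832 × 10^10.
B: 3968²·(1 − 468/3968)·448800/468 = 1.3318236 × 10^10.
Sum = 3.0502977 × 10^11.
SE = √(3.0502977 × 10^11) = 552300.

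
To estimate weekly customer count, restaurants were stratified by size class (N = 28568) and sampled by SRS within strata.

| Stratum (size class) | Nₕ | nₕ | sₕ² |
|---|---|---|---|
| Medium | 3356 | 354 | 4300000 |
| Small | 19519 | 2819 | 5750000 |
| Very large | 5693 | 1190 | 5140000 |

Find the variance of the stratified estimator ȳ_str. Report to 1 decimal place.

Var(ȳ_str) = Σₕ Wₕ²(1 − fₕ)sₕ²/nₕ with Wₕ = Nₕ/N, N = 28568.
Medium: Wₕ = 0.11747410; term = 0.11747410²·(1 − 0.10548272)·4300000/354 = 149.94713.
Small: Wₕ = 0.68324699; term = 0.68324699²·(1 − 0.14442338)·5750000/2819 = 814.68014.
Very large: Wₕ = 0.19927891; term = 0.19927891²·(1 − 0.20902863)·5140000/1190 = 135.67493.
Sum = 1100.3022.

1100.3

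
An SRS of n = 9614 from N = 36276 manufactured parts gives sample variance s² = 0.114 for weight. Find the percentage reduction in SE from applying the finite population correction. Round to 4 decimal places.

14.2692

f = n/N = 9614/36276 = 0.26502371.
SE_no-fpc = √(s²/n) = 0.0034435022; SE_fpc = √((1−f)s²/n) = 0.0029521406.
Ratio = √(1−f) = 0.85730758. Reduction = 100·(1 − 0.85730758) = 14.2692%.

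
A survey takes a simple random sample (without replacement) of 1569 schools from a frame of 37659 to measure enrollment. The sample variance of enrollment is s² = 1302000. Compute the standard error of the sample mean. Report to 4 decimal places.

28.2003

Under SRS without replacement, Var(ȳ) = (1 − f)·s²/n with f = n/N = 1569/37659 = 0.04166335.
Var(ȳ) = (1 − 0.04166335)·1302000/1569 = 0.95833665·829.82792 = 795.25451.
SE(ȳ) = √(795.25451) = 28.2003.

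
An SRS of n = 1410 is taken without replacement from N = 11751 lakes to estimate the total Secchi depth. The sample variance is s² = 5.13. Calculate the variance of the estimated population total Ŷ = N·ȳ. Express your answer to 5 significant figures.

Var(Ŷ) = N²·Var(ȳ) = N²·(1 − n/N)·s²/n.
f = 1410/11751 = 0.11998979; Var(ȳ) = 0.88001021·5.13/1410 = 0.0032017393.
Var(Ŷ) = 11751² · 0.0032017393 = 442115.38.

442120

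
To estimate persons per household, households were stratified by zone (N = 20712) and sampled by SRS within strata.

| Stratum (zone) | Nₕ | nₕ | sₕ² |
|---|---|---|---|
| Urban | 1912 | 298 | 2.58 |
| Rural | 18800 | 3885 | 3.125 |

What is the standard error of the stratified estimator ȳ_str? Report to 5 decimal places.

Var(ȳ_str) = Σₕ Wₕ²(1 − fₕ)sₕ²/nₕ with Wₕ = Nₕ/N, N = 20712.
Urban: Wₕ = 0.09231363; term = 0.09231363²·(1 − 0.15585774)·2.58/298 = 6.2280313 × 10^-5.
Rural: Wₕ = 0.90768637; term = 0.90768637²·(1 − 0.20664894)·3.125/3885 = 5.2577028 × 10^-4.
Sum = 5.8805059 × 10^-4.
SE = √(5.8805059 × 10^-4) = 0.02425.

0.02425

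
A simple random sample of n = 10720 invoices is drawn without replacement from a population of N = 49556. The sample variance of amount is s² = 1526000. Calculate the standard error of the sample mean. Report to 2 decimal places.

10.56

Under SRS without replacement, Var(ȳ) = (1 − f)·s²/n with f = n/N = 10720/49556 = 0.21632093.
Var(ȳ) = (1 − 0.21632093)·1526000/10720 = 0.78367907·142.35075 = 111.5573.
SE(ȳ) = √(111.5573) = 10.56.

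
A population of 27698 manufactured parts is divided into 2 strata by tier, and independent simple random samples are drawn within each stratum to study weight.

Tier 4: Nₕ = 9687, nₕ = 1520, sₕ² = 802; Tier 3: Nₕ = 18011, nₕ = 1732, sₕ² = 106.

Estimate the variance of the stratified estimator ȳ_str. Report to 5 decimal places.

Var(ȳ_str) = Σₕ Wₕ²(1 − fₕ)sₕ²/nₕ with Wₕ = Nₕ/N, N = 27698.
Tier 4: Wₕ = 0.34973644; term = 0.34973644²·(1 − 0.15691132)·802/1520 = 0.054410888.
Tier 3: Wₕ = 0.65026356; term = 0.65026356²·(1 − 0.09616346)·106/1732 = 0.023389811.
Sum = 0.077800699.

0.07780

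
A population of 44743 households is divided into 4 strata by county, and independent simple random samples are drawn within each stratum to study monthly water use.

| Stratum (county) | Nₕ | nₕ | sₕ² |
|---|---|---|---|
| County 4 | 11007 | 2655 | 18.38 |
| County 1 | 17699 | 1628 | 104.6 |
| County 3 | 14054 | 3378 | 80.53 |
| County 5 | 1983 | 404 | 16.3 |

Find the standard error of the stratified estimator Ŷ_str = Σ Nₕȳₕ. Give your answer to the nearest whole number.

Var(Ŷ_str) = Σₕ Nₕ²(1 − fₕ)sₕ²/nₕ.
County 4: 11007²·(1 − 2655/11007)·18.38/2655 = 636415.04.
County 1: 17699²·(1 − 1628/17699)·104.6/1628 = 1.8275485 × 10^7.
County 3: 14054²·(1 − 3378/14054)·80.53/3378 = 3.5768981 × 10^6.
County 5: 1983²·(1 − 404/1983)·16.3/404 = 126331.33.
Sum = 2.2615129 × 10^7.
SE = √(2.2615129 × 10^7) = 4756.

4756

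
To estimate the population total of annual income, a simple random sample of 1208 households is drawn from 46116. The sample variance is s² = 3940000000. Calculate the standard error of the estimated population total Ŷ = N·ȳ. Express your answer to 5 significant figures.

8.2187 × 10^7

Var(Ŷ) = N²·Var(ȳ) = N²·(1 − n/N)·s²/n.
f = 1208/46116 = 0.02619481; Var(ȳ) = 0.97380519·3940000000/1208 = 3.1761527 × 10^6.
Var(Ŷ) = 46116² · (3.1761527 × 10^6) = 6.7546778 × 10^15.
SE(Ŷ) = √(6.7546778 × 10^15) = 8.2187 × 10^7.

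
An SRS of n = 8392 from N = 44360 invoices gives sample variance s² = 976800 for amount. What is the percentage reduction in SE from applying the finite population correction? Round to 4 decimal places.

9.9544

f = n/N = 8392/44360 = 0.18917944.
SE_no-fpc = √(s²/n) = 10.788724; SE_fpc = √((1−f)s²/n) = 9.7147687.
Ratio = √(1−f) = 0.90045575. Reduction = 100·(1 − 0.90045575) = 9.9544%.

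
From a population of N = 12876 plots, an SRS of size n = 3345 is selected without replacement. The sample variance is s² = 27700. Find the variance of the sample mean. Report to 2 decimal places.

Under SRS without replacement, Var(ȳ) = (1 − f)·s²/n with f = n/N = 3345/12876 = 0.25978565.
Var(ȳ) = (1 − 0.25978565)·27700/3345 = 0.74021435·8.2810164 = 6.1297272.

6.13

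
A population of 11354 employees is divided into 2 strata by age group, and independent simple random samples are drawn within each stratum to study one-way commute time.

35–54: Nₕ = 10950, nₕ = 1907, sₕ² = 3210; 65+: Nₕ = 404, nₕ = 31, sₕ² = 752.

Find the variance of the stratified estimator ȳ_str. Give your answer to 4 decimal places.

1.3213

Var(ȳ_str) = Σₕ Wₕ²(1 − fₕ)sₕ²/nₕ with Wₕ = Nₕ/N, N = 11354.
35–54: Wₕ = 0.96441783; term = 0.96441783²·(1 − 0.17415525)·3210/1907 = 1.2929544.
65+: Wₕ = 0.03558217; term = 0.03558217²·(1 − 0.07673267)·752/31 = 0.028356235.
Sum = 1.3213106.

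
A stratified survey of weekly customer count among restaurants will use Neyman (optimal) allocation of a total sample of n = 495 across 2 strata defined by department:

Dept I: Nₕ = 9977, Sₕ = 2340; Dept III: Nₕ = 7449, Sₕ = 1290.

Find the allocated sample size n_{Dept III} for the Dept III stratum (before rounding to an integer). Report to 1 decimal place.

144.3

Neyman allocation: nₕ = n·NₕSₕ / Σⱼ NⱼSⱼ.
Σ NⱼSⱼ = 9977·2340 + 7449·1290 = 3.295539 × 10^7.
n_{Dept III} = 495·7449·1290 / (3.295539 × 10^7) = 144.3.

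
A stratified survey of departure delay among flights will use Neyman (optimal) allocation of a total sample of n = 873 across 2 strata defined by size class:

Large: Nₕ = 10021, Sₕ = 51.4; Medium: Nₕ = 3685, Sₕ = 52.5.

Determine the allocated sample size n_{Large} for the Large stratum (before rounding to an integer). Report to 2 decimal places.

634.63

Neyman allocation: nₕ = n·NₕSₕ / Σⱼ NⱼSⱼ.
Σ NⱼSⱼ = 10021·51.4 + 3685·52.5 = 708541.9.
n_{Large} = 873·10021·51.4 / 708541.9 = 634.63.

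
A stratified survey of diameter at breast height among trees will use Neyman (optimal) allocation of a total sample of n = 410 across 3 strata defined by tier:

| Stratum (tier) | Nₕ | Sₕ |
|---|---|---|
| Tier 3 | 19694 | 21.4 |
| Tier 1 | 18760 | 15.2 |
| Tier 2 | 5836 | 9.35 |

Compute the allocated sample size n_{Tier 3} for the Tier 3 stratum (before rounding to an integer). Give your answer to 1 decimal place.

227.0

Neyman allocation: nₕ = n·NₕSₕ / Σⱼ NⱼSⱼ.
Σ NⱼSⱼ = 19694·21.4 + 18760·15.2 + 5836·9.35 = 761170.2.
n_{Tier 3} = 410·19694·21.4 / 761170.2 = 227.0.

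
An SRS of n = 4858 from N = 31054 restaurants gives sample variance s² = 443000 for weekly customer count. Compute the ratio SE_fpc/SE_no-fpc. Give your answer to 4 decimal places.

f = n/N = 4858/31054 = 0.15643717.
SE_no-fpc = √(s²/n) = 9.5493345; SE_fpc = √((1−f)s²/n) = 8.7706509.
Ratio = √(1−f) = 0.91845676.

0.9185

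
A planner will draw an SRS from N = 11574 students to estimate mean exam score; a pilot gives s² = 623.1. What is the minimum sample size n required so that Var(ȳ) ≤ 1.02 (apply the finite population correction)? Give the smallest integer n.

581

Without fpc, n₀ = s²/D = 623.1/1.02 = 610.8824.
With fpc, (1 − n/N)·s²/n ≤ D requires n ≥ n₀/(1 + n₀/N) = 610.8824/(1 + 610.8824/11574) = 580.2561.
Rounding up, n = 581.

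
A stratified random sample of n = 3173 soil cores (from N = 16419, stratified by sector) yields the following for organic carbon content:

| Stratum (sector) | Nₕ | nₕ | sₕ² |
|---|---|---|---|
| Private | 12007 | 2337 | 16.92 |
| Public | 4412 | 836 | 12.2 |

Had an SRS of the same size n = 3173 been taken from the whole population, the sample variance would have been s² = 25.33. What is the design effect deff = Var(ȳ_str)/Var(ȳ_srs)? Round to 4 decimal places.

0.6168

Var(ȳ_str) = Σ Wₕ²(1−fₕ)sₕ²/nₕ with Wₕ = Nₕ/16419:
  Private: (12007/16419)²·(1−2337/12007)·16.92/2337 = 0.0031182378
  Public: (4412/16419)²·(1−836/4412)·12.2/836 = 8.540694 × 10^-4
  → Var(ȳ_str) = 0.0039723072.
Var(ȳ_srs) = (1 − 3173/16419)·25.33/3173 = 0.0064402565.
deff = 0.0039723072 / 0.0064402565 = 0.6168.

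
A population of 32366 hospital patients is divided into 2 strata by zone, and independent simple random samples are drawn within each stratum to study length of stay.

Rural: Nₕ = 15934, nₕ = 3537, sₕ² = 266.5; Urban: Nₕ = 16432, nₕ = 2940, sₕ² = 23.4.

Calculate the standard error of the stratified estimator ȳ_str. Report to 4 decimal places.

Var(ȳ_str) = Σₕ Wₕ²(1 − fₕ)sₕ²/nₕ with Wₕ = Nₕ/N, N = 32366.
Rural: Wₕ = 0.49230674; term = 0.49230674²·(1 − 0.22197816)·266.5/3537 = 0.014207757.
Urban: Wₕ = 0.50769326; term = 0.50769326²·(1 − 0.17891918)·23.4/2940 = 0.0016844465.
Sum = 0.015892204.
SE = √(0.015892204) = 0.1261.

0.1261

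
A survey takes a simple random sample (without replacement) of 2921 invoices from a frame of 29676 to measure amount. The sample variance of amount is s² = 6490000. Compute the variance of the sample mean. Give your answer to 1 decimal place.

2003.1

Under SRS without replacement, Var(ȳ) = (1 − f)·s²/n with f = n/N = 2921/29676 = 0.09842971.
Var(ȳ) = (1 − 0.09842971)·6490000/2921 = 0.90157029·2221.8418 = 2003.1466.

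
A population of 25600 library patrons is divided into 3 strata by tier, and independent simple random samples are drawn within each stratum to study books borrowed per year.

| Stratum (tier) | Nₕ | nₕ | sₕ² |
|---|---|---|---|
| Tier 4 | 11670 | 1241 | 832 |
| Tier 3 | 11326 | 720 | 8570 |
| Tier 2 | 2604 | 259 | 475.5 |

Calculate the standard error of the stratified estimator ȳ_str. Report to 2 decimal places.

Var(ȳ_str) = Σₕ Wₕ²(1 − fₕ)sₕ²/nₕ with Wₕ = Nₕ/N, N = 25600.
Tier 4: Wₕ = 0.45585938; term = 0.45585938²·(1 − 0.10634105)·832/1241 = 0.12450453.
Tier 3: Wₕ = 0.44242188; term = 0.44242188²·(1 − 0.06357055)·8570/720 = 2.1817078.
Tier 2: Wₕ = 0.10171875; term = 0.10171875²·(1 − 0.09946237)·475.5/259 = 0.017106244.
Sum = 2.3233186.
SE = √(2.3233186) = 1.52.

1.52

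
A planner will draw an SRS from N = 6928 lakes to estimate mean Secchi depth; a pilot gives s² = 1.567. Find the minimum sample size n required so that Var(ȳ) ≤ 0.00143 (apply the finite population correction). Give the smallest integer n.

947

Without fpc, n₀ = s²/D = 1.567/0.00143 = 1095.8042.
With fpc, (1 − n/N)·s²/n ≤ D requires n ≥ n₀/(1 + n₀/N) = 1095.8042/(1 + 1095.8042/6928) = 946.1511.
Rounding up, n = 947.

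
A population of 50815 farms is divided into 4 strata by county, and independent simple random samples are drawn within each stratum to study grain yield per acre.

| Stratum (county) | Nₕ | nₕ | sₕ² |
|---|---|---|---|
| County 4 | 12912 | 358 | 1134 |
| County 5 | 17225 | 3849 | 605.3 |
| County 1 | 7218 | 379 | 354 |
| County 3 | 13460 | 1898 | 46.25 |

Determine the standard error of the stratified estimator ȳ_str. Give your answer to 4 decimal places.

Var(ȳ_str) = Σₕ Wₕ²(1 − fₕ)sₕ²/nₕ with Wₕ = Nₕ/N, N = 50815.
County 4: Wₕ = 0.25409820; term = 0.25409820²·(1 − 0.02772615)·1134/358 = 0.19884827.
County 5: Wₕ = 0.33897471; term = 0.33897471²·(1 − 0.22345428)·605.3/3849 = 0.014032156.
County 1: Wₕ = 0.14204467; term = 0.14204467²·(1 − 0.05250762)·354/379 = 0.017856226.
County 3: Wₕ = 0.26488242; term = 0.26488242²·(1 − 0.14101040)·46.25/1898 = 0.0014686209.
Sum = 0.23220527.
SE = √(0.23220527) = 0.4819.

0.4819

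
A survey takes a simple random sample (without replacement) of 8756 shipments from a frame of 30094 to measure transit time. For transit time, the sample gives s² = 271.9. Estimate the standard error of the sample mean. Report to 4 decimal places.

Under SRS without replacement, Var(ȳ) = (1 − f)·s²/n with f = n/N = 8756/30094 = 0.29095501.
Var(ȳ) = (1 − 0.29095501)·271.9/8756 = 0.70904499·0.031052992 = 0.022017969.
SE(ȳ) = √(0.022017969) = 0.1484.

0.1484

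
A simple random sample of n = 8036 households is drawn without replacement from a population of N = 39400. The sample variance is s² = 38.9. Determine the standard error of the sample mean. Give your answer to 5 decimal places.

0.06208

Under SRS without replacement, Var(ȳ) = (1 − f)·s²/n with f = n/N = 8036/39400 = 0.20395939.
Var(ȳ) = (1 − 0.20395939)·38.9/8036 = 0.79604061·0.0048407168 = 0.0038534071.
SE(ȳ) = √(0.0038534071) = 0.06208.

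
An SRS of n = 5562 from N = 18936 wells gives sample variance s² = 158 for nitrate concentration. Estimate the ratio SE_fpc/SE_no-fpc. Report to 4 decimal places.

f = n/N = 5562/18936 = 0.29372624.
SE_no-fpc = √(s²/n) = 0.1685439; SE_fpc = √((1−f)s²/n) = 0.14164446.
Ratio = √(1−f) = 0.84040095.

0.8404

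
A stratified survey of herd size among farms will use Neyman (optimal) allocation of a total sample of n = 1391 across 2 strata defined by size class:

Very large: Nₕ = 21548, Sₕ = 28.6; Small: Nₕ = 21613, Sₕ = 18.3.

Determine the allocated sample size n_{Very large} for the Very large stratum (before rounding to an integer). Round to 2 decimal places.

847.25

Neyman allocation: nₕ = n·NₕSₕ / Σⱼ NⱼSⱼ.
Σ NⱼSⱼ = 21548·28.6 + 21613·18.3 = 1.0117907 × 10^6.
n_{Very large} = 1391·21548·28.6 / (1.0117907 × 10^6) = 847.25.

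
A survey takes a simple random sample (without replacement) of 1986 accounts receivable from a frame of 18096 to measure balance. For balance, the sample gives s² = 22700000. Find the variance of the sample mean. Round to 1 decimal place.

Under SRS without replacement, Var(ȳ) = (1 − f)·s²/n with f = n/N = 1986/18096 = 0.10974801.
Var(ȳ) = (1 − 0.10974801)·22700000/1986 = 0.89025199·11430.01 = 10175.589.

10175.6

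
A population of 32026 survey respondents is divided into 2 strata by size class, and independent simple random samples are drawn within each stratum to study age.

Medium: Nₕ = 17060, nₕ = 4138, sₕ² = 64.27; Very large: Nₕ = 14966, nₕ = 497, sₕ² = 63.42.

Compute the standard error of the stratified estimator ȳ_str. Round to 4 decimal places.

Var(ȳ_str) = Σₕ Wₕ²(1 − fₕ)sₕ²/nₕ with Wₕ = Nₕ/N, N = 32026.
Medium: Wₕ = 0.53269219; term = 0.53269219²·(1 − 0.24255569)·64.27/4138 = 0.0033382678.
Very large: Wₕ = 0.46730781; term = 0.46730781²·(1 − 0.03320861)·63.42/497 = 0.02694069.
Sum = 0.030278958.
SE = √(0.030278958) = 0.1740.

0.1740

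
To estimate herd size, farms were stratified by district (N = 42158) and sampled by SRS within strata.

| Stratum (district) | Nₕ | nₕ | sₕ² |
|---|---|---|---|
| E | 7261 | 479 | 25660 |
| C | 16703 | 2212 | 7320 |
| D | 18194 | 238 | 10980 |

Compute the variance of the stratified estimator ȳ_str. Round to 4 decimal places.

Var(ȳ_str) = Σₕ Wₕ²(1 − fₕ)sₕ²/nₕ with Wₕ = Nₕ/N, N = 42158.
E: Wₕ = 0.17223303; term = 0.17223303²·(1 − 0.06596887)·25660/479 = 1.4842784.
C: Wₕ = 0.39620001; term = 0.39620001²·(1 − 0.13243130)·7320/2212 = 0.45067015.
D: Wₕ = 0.43156696; term = 0.43156696²·(1 − 0.01308124)·10980/238 = 8.4801429.
Sum = 10.415091.

10.4151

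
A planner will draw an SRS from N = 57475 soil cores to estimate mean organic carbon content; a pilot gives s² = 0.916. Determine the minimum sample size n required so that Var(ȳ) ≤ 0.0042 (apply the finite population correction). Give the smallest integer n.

Without fpc, n₀ = s²/D = 0.916/0.0042 = 218.0952.
With fpc, (1 − n/N)·s²/n ≤ D requires n ≥ n₀/(1 + n₀/N) = 218.0952/(1 + 218.0952/57475) = 217.2707.
Rounding up, n = 218.

218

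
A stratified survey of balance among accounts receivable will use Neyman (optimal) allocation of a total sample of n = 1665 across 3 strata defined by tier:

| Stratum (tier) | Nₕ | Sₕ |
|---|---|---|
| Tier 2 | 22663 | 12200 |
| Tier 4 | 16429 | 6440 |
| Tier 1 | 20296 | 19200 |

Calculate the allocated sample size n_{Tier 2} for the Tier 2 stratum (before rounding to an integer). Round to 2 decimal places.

596.33

Neyman allocation: nₕ = n·NₕSₕ / Σⱼ NⱼSⱼ.
Σ NⱼSⱼ = 22663·12200 + 16429·6440 + 20296·19200 = 7.7197456 × 10^8.
n_{Tier 2} = 1665·22663·12200 / (7.7197456 × 10^8) = 596.33.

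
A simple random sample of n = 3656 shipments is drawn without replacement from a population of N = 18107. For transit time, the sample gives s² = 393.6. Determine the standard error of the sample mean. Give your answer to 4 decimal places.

0.2931

Under SRS without replacement, Var(ȳ) = (1 − f)·s²/n with f = n/N = 3656/18107 = 0.20191086.
Var(ȳ) = (1 − 0.20191086)·393.6/3656 = 0.79808914·0.10765864 = 0.085921194.
SE(ȳ) = √(0.085921194) = 0.2931.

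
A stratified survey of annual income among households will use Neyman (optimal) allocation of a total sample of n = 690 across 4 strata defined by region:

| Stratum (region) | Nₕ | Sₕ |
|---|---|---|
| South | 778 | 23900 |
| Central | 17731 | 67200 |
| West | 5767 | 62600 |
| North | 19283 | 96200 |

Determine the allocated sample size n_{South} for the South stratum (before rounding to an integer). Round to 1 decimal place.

Neyman allocation: nₕ = n·NₕSₕ / Σⱼ NⱼSⱼ.
Σ NⱼSⱼ = 778·23900 + 17731·67200 + 5767·62600 + 19283·96200 = 3.4261562 × 10^9.
n_{South} = 690·778·23900 / (3.4261562 × 10^9) = 3.7.

3.7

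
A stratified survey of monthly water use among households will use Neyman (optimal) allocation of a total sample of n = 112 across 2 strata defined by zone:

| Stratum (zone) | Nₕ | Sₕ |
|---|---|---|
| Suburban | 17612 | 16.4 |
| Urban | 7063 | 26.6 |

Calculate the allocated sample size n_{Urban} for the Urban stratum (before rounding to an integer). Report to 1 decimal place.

44.1

Neyman allocation: nₕ = n·NₕSₕ / Σⱼ NⱼSⱼ.
Σ NⱼSⱼ = 17612·16.4 + 7063·26.6 = 476712.6.
n_{Urban} = 112·7063·26.6 / 476712.6 = 44.1.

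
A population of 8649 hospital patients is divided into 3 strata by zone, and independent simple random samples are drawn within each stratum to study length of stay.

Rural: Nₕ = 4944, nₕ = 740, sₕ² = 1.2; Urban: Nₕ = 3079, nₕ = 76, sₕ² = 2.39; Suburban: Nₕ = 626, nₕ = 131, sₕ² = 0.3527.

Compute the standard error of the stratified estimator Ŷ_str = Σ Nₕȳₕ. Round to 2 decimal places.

Var(Ŷ_str) = Σₕ Nₕ²(1 − fₕ)sₕ²/nₕ.
Rural: 4944²·(1 − 740/4944)·1.2/740 = 33704.718.
Urban: 3079²·(1 − 76/3079)·2.39/76 = 290769.82.
Suburban: 626²·(1 − 131/626)·0.3527/131 = 834.28358.
Sum = 325308.82.
SE = √(325308.82) = 570.36.

570.36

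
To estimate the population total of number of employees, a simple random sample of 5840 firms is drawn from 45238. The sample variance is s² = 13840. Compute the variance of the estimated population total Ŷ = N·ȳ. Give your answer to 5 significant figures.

Var(Ŷ) = N²·Var(ȳ) = N²·(1 − n/N)·s²/n.
f = 5840/45238 = 0.12909501; Var(ȳ) = 0.87090499·13840/5840 = 2.0639255.
Var(Ŷ) = 45238² · 2.0639255 = 4.2237753 × 10^9.

4.2238 × 10^9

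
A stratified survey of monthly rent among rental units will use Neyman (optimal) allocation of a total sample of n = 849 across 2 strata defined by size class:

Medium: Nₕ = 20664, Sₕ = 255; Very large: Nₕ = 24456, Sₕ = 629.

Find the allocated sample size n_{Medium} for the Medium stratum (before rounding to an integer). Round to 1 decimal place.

Neyman allocation: nₕ = n·NₕSₕ / Σⱼ NⱼSⱼ.
Σ NⱼSⱼ = 20664·255 + 24456·629 = 2.0652144 × 10^7.
n_{Medium} = 849·20664·255 / (2.0652144 × 10^7) = 216.6.

216.6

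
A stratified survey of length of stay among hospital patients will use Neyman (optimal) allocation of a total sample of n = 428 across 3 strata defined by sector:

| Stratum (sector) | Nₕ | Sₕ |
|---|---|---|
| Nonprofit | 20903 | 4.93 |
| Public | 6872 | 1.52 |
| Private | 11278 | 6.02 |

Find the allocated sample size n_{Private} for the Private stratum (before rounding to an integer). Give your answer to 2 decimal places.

160.20

Neyman allocation: nₕ = n·NₕSₕ / Σⱼ NⱼSⱼ.
Σ NⱼSⱼ = 20903·4.93 + 6872·1.52 + 11278·6.02 = 181390.79.
n_{Private} = 428·11278·6.02 / 181390.79 = 160.20.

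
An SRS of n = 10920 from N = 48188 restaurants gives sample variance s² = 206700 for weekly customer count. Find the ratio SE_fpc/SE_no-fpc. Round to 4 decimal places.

0.8794

f = n/N = 10920/48188 = 0.22661243.
SE_no-fpc = √(s²/n) = 4.3506978; SE_fpc = √((1−f)s²/n) = 3.8261105.
Ratio = √(1−f) = 0.87942456.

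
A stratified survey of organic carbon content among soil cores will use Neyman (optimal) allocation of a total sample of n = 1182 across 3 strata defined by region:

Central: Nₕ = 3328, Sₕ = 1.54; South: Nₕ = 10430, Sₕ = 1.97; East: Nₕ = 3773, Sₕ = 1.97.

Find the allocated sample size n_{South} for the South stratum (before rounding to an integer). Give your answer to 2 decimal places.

733.62

Neyman allocation: nₕ = n·NₕSₕ / Σⱼ NⱼSⱼ.
Σ NⱼSⱼ = 3328·1.54 + 10430·1.97 + 3773·1.97 = 33105.03.
n_{South} = 1182·10430·1.97 / 33105.03 = 733.62.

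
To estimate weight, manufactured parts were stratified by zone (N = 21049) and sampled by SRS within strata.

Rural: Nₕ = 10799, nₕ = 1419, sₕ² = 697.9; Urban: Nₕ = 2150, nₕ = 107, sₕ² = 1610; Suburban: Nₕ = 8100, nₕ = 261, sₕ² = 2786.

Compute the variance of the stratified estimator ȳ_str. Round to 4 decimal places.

Var(ȳ_str) = Σₕ Wₕ²(1 − fₕ)sₕ²/nₕ with Wₕ = Nₕ/N, N = 21049.
Rural: Wₕ = 0.51304100; term = 0.51304100²·(1 − 0.13140106)·697.9/1419 = 0.11244347.
Urban: Wₕ = 0.10214262; term = 0.10214262²·(1 − 0.04976744)·1610/107 = 0.14917155.
Suburban: Wₕ = 0.38481638; term = 0.38481638²·(1 − 0.03222222)·2786/261 = 1.5297602.
Sum = 1.7913752.

1.7914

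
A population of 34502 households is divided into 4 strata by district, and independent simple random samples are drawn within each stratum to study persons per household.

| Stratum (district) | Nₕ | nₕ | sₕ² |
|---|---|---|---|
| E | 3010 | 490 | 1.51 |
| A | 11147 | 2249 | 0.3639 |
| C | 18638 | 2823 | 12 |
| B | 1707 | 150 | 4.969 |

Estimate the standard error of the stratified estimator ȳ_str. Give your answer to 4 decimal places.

Var(ȳ_str) = Σₕ Wₕ²(1 − fₕ)sₕ²/nₕ with Wₕ = Nₕ/N, N = 34502.
E: Wₕ = 0.08724132; term = 0.08724132²·(1 − 0.16279070)·1.51/490 = 1.9636287 × 10^-5.
A: Wₕ = 0.32308272; term = 0.32308272²·(1 − 0.20175832)·0.3639/2249 = 1.3482004 × 10^-5.
C: Wₕ = 0.54020057; term = 0.54020057²·(1 − 0.15146475)·12/2823 = 0.0010525684.
B: Wₕ = 0.04947539; term = 0.04947539²·(1 − 0.08787346)·4.969/150 = 7.3962457 × 10^-5.
Sum = 0.0011596491.
SE = √(0.0011596491) = 0.0341.

0.0341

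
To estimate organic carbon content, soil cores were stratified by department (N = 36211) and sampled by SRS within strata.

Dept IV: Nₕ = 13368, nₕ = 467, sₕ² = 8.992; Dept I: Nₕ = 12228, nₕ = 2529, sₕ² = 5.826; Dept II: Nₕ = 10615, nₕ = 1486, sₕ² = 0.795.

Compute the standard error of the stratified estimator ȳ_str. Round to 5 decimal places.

0.05273

Var(ȳ_str) = Σₕ Wₕ²(1 − fₕ)sₕ²/nₕ with Wₕ = Nₕ/N, N = 36211.
Dept IV: Wₕ = 0.36916959; term = 0.36916959²·(1 − 0.03493417)·8.992/467 = 0.0025324926.
Dept I: Wₕ = 0.33768744; term = 0.33768744²·(1 − 0.20682041)·5.826/2529 = 2.0836415 × 10^-4.
Dept II: Wₕ = 0.29314297; term = 0.29314297²·(1 − 0.13999058)·0.795/1486 = 3.9537617 × 10^-5.
Sum = 0.0027803944.
SE = √(0.0027803944) = 0.05273.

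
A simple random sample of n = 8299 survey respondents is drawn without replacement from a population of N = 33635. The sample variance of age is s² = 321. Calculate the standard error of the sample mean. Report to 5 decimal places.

Under SRS without replacement, Var(ȳ) = (1 − f)·s²/n with f = n/N = 8299/33635 = 0.24673703.
Var(ȳ) = (1 − 0.24673703)·321/8299 = 0.75326297·0.038679359 = 0.029135729.
SE(ȳ) = √(0.029135729) = 0.17069.

0.17069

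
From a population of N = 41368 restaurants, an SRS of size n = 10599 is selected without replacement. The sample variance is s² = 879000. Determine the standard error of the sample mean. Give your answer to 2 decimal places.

Under SRS without replacement, Var(ȳ) = (1 − f)·s²/n with f = n/N = 10599/41368 = 0.25621253.
Var(ȳ) = (1 − 0.25621253)·879000/10599 = 0.74378747·82.932352 = 61.684044.
SE(ȳ) = √(61.684044) = 7.85.

7.85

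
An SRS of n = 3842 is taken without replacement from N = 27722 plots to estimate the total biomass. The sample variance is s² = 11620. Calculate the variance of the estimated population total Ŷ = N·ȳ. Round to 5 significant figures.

Var(Ŷ) = N²·Var(ȳ) = N²·(1 − n/N)·s²/n.
f = 3842/27722 = 0.13859029; Var(ȳ) = 0.86140971·11620/3842 = 2.6053047.
Var(Ŷ) = 27722² · 2.6053047 = 2.0022008 × 10^9.

2.0022 × 10^9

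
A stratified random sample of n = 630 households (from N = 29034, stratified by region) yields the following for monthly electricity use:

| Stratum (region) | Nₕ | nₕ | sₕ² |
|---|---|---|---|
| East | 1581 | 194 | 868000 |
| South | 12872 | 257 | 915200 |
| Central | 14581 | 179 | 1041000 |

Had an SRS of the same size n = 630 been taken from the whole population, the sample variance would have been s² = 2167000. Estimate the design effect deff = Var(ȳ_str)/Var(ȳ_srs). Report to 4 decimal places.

Var(ȳ_str) = Σ Wₕ²(1−fₕ)sₕ²/nₕ with Wₕ = Nₕ/29034:
  East: (1581/29034)²·(1−194/1581)·868000/194 = 11.638917
  South: (12872/29034)²·(1−257/12872)·915200/257 = 685.96575
  Central: (14581/29034)²·(1−179/14581)·1041000/179 = 1448.7521
  → Var(ȳ_str) = 2146.3568.
Var(ȳ_srs) = (1 − 630/29034)·2167000/630 = 3365.0459.
deff = 2146.3568 / 3365.0459 = 0.6378.

0.6378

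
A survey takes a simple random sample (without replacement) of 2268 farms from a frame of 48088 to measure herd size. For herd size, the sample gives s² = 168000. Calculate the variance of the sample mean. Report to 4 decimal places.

70.5805

Under SRS without replacement, Var(ȳ) = (1 − f)·s²/n with f = n/N = 2268/48088 = 0.04716353.
Var(ȳ) = (1 − 0.04716353)·168000/2268 = 0.95283647·74.074074 = 70.580479.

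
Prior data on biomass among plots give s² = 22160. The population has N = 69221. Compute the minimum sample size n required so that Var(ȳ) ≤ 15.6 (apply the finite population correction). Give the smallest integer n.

Without fpc, n₀ = s²/D = 22160/15.6 = 1420.5128.
With fpc, (1 − n/N)·s²/n ≤ D requires n ≥ n₀/(1 + n₀/N) = 1420.5128/(1 + 1420.5128/69221) = 1391.9481.
Rounding up, n = 1392.

1392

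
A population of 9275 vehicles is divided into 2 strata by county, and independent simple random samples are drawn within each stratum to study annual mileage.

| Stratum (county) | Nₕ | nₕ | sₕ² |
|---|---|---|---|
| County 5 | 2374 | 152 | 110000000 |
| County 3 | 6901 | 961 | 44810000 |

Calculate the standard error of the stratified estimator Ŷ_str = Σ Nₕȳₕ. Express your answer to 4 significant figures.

2.394 × 10^6

Var(Ŷ_str) = Σₕ Nₕ²(1 − fₕ)sₕ²/nₕ.
County 5: 2374²·(1 − 152/2374)·110000000/152 = 3.8174545 × 10^12.
County 3: 6901²·(1 − 961/6901)·44810000/961 = 1.9113932 × 10^12.
Sum = 5.7288477 × 10^12.
SE = √(5.7288477 × 10^12) = 2.394 × 10^6.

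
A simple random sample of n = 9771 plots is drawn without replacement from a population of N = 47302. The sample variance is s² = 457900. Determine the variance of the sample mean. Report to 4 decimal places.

37.1828

Under SRS without replacement, Var(ȳ) = (1 − f)·s²/n with f = n/N = 9771/47302 = 0.20656632.
Var(ȳ) = (1 − 0.20656632)·457900/9771 = 0.79343368·46.863167 = 37.182815.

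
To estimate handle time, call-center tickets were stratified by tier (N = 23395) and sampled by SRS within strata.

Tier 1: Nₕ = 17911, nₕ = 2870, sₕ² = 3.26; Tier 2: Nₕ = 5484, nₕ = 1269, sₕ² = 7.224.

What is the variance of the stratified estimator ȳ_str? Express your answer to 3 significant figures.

Var(ȳ_str) = Σₕ Wₕ²(1 − fₕ)sₕ²/nₕ with Wₕ = Nₕ/N, N = 23395.
Tier 1: Wₕ = 0.76559094; term = 0.76559094²·(1 − 0.16023673)·3.26/2870 = 5.590957 × 10^-4.
Tier 2: Wₕ = 0.23440906; term = 0.23440906²·(1 − 0.23140044)·7.224/1269 = 2.4041693 × 10^-4.
Sum = 7.9951263 × 10^-4.

8.00 × 10^-4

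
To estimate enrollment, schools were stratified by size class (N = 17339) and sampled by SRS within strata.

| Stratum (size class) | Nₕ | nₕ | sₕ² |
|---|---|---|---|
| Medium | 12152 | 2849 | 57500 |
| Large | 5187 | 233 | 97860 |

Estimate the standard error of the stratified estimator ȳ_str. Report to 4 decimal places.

Var(ȳ_str) = Σₕ Wₕ²(1 − fₕ)sₕ²/nₕ with Wₕ = Nₕ/N, N = 17339.
Medium: Wₕ = 0.70084780; term = 0.70084780²·(1 − 0.23444700)·57500/2849 = 7.5892365.
Large: Wₕ = 0.29915220; term = 0.29915220²·(1 − 0.04491999)·97860/233 = 35.898264.
Sum = 43.487501.
SE = √(43.487501) = 6.5945.

6.5945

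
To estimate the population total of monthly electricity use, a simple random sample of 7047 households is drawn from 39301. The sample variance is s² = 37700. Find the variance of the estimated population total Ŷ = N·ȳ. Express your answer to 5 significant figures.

Var(Ŷ) = N²·Var(ȳ) = N²·(1 − n/N)·s²/n.
f = 7047/39301 = 0.17930841; Var(ȳ) = 0.82069159·37700/7047 = 4.3905311.
Var(Ŷ) = 39301² · 4.3905311 = 6.7814765 × 10^9.

6.7815 × 10^9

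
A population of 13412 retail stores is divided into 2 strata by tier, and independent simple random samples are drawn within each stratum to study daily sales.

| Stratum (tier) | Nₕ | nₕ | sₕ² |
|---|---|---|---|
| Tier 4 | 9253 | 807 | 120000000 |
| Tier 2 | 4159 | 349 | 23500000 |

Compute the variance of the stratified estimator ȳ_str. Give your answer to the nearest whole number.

70535

Var(ȳ_str) = Σₕ Wₕ²(1 − fₕ)sₕ²/nₕ with Wₕ = Nₕ/N, N = 13412.
Tier 4: Wₕ = 0.68990456; term = 0.68990456²·(1 − 0.08721496)·120000000/807 = 64603.234.
Tier 2: Wₕ = 0.31009544; term = 0.31009544²·(1 − 0.08391440)·23500000/349 = 5931.5643.
Sum = 70534.798.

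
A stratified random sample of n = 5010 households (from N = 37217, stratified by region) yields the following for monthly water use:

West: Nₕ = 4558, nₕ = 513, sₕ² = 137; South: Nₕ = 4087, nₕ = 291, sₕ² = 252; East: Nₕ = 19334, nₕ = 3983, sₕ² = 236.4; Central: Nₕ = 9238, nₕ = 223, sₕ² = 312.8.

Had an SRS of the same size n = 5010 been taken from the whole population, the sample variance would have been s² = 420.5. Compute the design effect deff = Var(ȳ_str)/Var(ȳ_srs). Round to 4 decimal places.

Var(ȳ_str) = Σ Wₕ²(1−fₕ)sₕ²/nₕ with Wₕ = Nₕ/37217:
  West: (4558/37217)²·(1−513/4558)·137/513 = 0.0035547849
  South: (4087/37217)²·(1−291/4087)·252/291 = 0.0096996412
  East: (19334/37217)²·(1−3983/19334)·236.4/3983 = 0.012717824
  Central: (9238/37217)²·(1−223/9238)·312.8/223 = 0.084337912
  → Var(ȳ_str) = 0.11031016.
Var(ȳ_srs) = (1 − 5010/37217)·420.5/5010 = 0.072633536.
deff = 0.11031016 / 0.072633536 = 1.5187.

1.5187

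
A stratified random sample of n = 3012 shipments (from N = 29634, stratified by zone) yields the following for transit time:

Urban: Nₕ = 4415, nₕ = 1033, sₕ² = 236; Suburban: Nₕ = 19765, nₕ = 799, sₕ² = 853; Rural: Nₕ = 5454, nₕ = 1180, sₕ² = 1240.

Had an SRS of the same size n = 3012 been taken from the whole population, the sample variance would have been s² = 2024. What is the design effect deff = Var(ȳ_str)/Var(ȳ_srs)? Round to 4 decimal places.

0.8075

Var(ȳ_str) = Σ Wₕ²(1−fₕ)sₕ²/nₕ with Wₕ = Nₕ/29634:
  Urban: (4415/29634)²·(1−1033/4415)·236/1033 = 0.0038845028
  Suburban: (19765/29634)²·(1−799/19765)·853/799 = 0.45571599
  Rural: (5454/29634)²·(1−1180/5454)·1240/1180 = 0.02789387
  → Var(ȳ_str) = 0.48749436.
Var(ȳ_srs) = (1 − 3012/29634)·2024/3012 = 0.60367883.
deff = 0.48749436 / 0.60367883 = 0.8075.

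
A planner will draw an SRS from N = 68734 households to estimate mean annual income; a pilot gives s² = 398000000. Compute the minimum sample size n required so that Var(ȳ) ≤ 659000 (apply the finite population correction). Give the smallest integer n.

Without fpc, n₀ = s²/D = 398000000/659000 = 603.9454.
With fpc, (1 − n/N)·s²/n ≤ D requires n ≥ n₀/(1 + n₀/N) = 603.9454/(1 + 603.9454/68734) = 598.6849.
Rounding up, n = 599.

599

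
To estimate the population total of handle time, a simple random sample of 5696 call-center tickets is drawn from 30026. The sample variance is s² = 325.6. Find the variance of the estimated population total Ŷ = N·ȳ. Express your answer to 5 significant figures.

4.1759 × 10^7

Var(Ŷ) = N²·Var(ȳ) = N²·(1 − n/N)·s²/n.
f = 5696/30026 = 0.18970226; Var(ȳ) = 0.81029774·325.6/5696 = 0.046318986.
Var(Ŷ) = 30026² · 0.046318986 = 4.1759376 × 10^7.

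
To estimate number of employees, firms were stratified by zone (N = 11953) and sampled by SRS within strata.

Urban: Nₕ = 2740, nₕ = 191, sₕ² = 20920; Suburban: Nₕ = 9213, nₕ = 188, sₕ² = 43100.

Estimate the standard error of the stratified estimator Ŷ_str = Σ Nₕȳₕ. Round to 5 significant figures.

140810

Var(Ŷ_str) = Σₕ Nₕ²(1 − fₕ)sₕ²/nₕ.
Urban: 2740²·(1 − 191/2740)·20920/191 = 7.6497759 × 10^8.
Suburban: 9213²·(1 − 188/9213)·43100/188 = 1.9061967 × 10^10.
Sum = 1.9826945 × 10^10.
SE = √(1.9826945 × 10^10) = 140810.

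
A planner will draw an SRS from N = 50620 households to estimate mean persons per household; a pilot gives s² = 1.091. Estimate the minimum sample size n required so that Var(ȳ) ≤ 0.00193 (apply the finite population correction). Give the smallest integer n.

Without fpc, n₀ = s²/D = 1.091/0.00193 = 565.2850.
With fpc, (1 − n/N)·s²/n ≤ D requires n ≥ n₀/(1 + n₀/N) = 565.2850/(1 + 565.2850/50620) = 559.0421.
Rounding up, n = 560.

560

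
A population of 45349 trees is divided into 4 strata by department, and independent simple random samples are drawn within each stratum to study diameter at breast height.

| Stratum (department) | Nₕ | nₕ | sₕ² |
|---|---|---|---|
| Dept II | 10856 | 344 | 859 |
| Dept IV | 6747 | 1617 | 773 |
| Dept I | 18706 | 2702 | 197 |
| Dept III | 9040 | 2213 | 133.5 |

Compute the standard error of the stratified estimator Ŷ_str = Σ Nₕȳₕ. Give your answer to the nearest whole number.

18085

Var(Ŷ_str) = Σₕ Nₕ²(1 − fₕ)sₕ²/nₕ.
Dept II: 10856²·(1 − 344/10856)·859/344 = 2.8496394 × 10^8.
Dept IV: 6747²·(1 − 1617/6747)·773/1617 = 1.6546173 × 10^7.
Dept I: 18706²·(1 − 2702/18706)·197/2702 = 2.1826814 × 10^7.
Dept III: 9040²·(1 − 2213/9040)·133.5/2213 = 3.7230441 × 10^6.
Sum = 3.2705997 × 10^8.
SE = √(3.2705997 × 10^8) = 18085.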